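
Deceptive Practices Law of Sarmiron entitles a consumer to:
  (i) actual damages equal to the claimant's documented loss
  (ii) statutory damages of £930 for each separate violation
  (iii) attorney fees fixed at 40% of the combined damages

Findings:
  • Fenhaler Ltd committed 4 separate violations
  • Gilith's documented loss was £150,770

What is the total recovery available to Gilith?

£216,286

Statutory damages: 4 × £930 = £3,720
Combined damages: £150,770 + £3,720 = £154,490
Attorney fees: 40% of £154,490 = £61,796
Total recovery: £154,490 + £61,796 = £216,286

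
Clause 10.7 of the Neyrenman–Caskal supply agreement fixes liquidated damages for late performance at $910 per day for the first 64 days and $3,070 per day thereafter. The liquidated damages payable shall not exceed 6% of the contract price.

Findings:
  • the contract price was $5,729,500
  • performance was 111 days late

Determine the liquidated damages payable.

First 64 days: 64 × $910 = $58,240
Remaining days: (111 − 64) × $3,070 = $144,290
Accrued per-day damages: $58,240 + $144,290 = $202,530
Cap: 6% of $5,729,500 = $343,770
Cap at $343,770: $202,530 is within the cap, no reduction.

Liquidated damages: $202,530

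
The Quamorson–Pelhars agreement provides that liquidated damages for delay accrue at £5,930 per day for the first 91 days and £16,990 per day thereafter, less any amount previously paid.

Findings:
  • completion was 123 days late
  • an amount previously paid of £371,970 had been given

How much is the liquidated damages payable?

Liquidated damages: £711,340

First 91 days: 91 × £5,930 = £539,630
Remaining days: (123 − 91) × £16,990 = £543,680
Accrued per-day damages: £539,630 + £543,680 = £1,083,310
Less amount previously paid: £1,083,310 − £371,970 = £711,340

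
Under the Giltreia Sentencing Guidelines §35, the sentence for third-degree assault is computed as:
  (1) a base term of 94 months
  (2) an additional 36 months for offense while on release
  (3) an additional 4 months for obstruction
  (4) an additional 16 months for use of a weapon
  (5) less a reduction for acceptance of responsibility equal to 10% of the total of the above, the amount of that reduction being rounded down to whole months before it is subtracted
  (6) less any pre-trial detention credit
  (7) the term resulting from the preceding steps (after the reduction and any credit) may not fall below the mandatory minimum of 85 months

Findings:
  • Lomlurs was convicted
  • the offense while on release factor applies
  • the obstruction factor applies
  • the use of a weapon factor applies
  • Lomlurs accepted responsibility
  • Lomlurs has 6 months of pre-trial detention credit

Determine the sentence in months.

Sentence: 129 months

Offense while on release enhancement: +36 months
Obstruction enhancement: +4 months
Use of a weapon enhancement: +16 months
Adjusted term: 94 months + 36 months + 4 months + 16 months = 150 months
Acceptance of responsibility reduction: 10% of 150 months = 15 months (rounded down)
After reduction: 150 − 15 = 135 months
Less pre-trial detention credit: 135 months − 6 months = 129 months
Minimum 85 months: 129 months meets the minimum, no increase.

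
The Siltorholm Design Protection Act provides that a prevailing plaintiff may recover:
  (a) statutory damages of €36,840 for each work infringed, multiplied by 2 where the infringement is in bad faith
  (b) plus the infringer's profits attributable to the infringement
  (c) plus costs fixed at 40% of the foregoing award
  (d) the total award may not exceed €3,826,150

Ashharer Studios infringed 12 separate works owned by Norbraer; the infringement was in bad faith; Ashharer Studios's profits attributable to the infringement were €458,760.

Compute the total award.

Statutory damages: 12 × €36,840 = €442,080
Doubled: 2 × €442,080 = €884,160
Combined award: €884,160 + €458,760 = €1,342,920
Costs: 40% of €1,342,920 = €537,168
Award plus costs: €1,342,920 + €537,168 = €1,880,088
Cap at €3,826,150: €1,880,088 is within the cap, no reduction.

€1,880,088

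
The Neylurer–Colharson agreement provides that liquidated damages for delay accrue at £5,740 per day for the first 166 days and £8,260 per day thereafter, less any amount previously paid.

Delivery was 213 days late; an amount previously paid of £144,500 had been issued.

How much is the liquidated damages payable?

£1,196,560

First 166 days: 166 × £5,740 = £952,840
Remaining days: (213 − 166) × £8,260 = £388,220
Accrued per-day damages: £952,840 + £388,220 = £1,341,060
Less amount previously paid: £1,341,060 − £144,500 = £1,196,560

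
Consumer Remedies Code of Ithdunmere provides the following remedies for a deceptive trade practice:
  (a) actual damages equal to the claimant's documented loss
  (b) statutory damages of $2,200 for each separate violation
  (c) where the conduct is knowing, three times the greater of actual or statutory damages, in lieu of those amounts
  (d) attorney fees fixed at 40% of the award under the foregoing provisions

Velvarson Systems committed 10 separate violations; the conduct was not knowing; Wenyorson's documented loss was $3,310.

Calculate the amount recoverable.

$35,434

Statutory damages: 10 × $2,200 = $22,000
Conduct not knowing: the in-lieu enhancement does not apply.
Actual plus statutory damages: $3,310 + $22,000 = $25,310
Attorney fees: 40% of $25,310 = $10,124
Total recovery: $25,310 + $10,124 = $35,434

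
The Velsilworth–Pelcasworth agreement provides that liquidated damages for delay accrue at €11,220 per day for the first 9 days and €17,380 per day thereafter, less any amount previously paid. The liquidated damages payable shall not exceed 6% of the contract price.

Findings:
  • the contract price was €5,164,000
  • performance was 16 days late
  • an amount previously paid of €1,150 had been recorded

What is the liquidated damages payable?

€221,490

First 9 days: 9 × €11,220 = €100,980
Remaining days: (16 − 9) × €17,380 = €121,660
Accrued per-day damages: €100,980 + €121,660 = €222,640
Less amount previously paid: €222,640 − €1,150 = €221,490
Cap: 6% of €5,164,000 = €309,840
Cap at €309,840: €221,490 is within the cap, no reduction.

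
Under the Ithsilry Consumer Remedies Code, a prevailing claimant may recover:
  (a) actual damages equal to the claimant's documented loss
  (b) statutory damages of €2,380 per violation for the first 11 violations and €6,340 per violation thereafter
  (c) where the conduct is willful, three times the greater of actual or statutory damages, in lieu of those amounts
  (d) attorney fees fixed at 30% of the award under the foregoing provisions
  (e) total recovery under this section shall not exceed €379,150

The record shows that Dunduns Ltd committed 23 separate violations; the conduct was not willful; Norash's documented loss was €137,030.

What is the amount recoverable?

First 11 violations: 11 × €2,380 = €26,180
Remaining violations: (23 − 11) × €6,340 = €76,080
Statutory damages: €26,180 + €76,080 = €102,260
Conduct not willful: the in-lieu enhancement does not apply.
Actual plus statutory damages: €137,030 + €102,260 = €239,290
Attorney fees: 30% of €239,290 = €71,787
Total before cap: €239,290 + €71,787 = €311,077
Cap at €379,150: €311,077 is within the cap, no reduction.

€311,077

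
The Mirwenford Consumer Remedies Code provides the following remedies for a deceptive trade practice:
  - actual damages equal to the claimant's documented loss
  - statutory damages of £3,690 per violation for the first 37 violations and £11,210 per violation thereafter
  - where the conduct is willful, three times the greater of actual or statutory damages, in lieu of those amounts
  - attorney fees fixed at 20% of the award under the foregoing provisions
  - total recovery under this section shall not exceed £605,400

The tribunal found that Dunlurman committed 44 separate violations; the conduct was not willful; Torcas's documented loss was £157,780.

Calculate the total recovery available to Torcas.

First 37 violations: 37 × £3,690 = £136,530
Remaining violations: (44 − 37) × £11,210 = £78,470
Statutory damages: £136,530 + £78,470 = £215,000
Conduct not willful: the in-lieu enhancement does not apply.
Actual plus statutory damages: £157,780 + £215,000 = £372,780
Attorney fees: 20% of £372,780 = £74,556
Total before cap: £372,780 + £74,556 = £447,336
Cap at £605,400: £447,336 is within the cap, no reduction.

£447,336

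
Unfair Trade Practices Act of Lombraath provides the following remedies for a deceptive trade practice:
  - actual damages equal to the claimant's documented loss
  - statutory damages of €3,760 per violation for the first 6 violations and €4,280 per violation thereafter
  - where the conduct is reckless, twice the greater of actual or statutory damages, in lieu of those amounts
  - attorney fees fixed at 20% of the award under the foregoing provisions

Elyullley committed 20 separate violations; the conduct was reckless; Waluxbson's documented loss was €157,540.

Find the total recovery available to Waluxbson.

€378,096

First 6 violations: 6 × €3,760 = €22,560
Remaining violations: (20 − 6) × €4,280 = €59,920
Statutory damages: €22,560 + €59,920 = €82,480
Greater of actual damages (€157,540) or statutory damages (€82,480): €157,540
Doubled: 2 × €157,540 = €315,080
Attorney fees: 20% of €315,080 = €63,016
Total recovery: €315,080 + €63,016 = €378,096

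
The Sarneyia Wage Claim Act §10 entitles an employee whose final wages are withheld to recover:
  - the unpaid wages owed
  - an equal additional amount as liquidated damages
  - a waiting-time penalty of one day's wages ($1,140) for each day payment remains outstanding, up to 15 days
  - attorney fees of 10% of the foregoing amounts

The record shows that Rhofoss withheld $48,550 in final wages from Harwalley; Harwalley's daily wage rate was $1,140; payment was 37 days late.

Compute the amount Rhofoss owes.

$125,620

Liquidated damages (equal amount): $48,550
Penalty days: min(37, 15) = 15
Waiting-time penalty: 15 × $1,140 = $17,100
Subtotal: $48,550 + $48,550 + $17,100 = $114,200
Attorney fees: 10% of $114,200 = $11,420
Total award: $114,200 + $11,420 = $125,620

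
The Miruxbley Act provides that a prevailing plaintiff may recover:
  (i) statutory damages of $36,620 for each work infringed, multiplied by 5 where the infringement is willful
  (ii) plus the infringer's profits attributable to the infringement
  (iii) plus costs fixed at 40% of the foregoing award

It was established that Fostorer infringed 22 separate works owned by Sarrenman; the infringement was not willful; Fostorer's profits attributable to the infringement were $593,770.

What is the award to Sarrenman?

$1,959,174

Statutory damages: 22 × $36,620 = $805,640
Infringement not willful: no ×5 enhancement.
Combined award: $805,640 + $593,770 = $1,399,410
Costs: 40% of $1,399,410 = $559,764
Award plus costs: $1,399,410 + $559,764 = $1,959,174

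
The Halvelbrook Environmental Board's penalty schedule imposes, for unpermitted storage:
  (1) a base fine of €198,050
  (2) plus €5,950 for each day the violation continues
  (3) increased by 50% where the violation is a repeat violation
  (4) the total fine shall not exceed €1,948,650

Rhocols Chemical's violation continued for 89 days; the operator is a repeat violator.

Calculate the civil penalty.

Per-day component: 89 × €5,950 = €529,550
Base plus per-day: €198,050 + €529,550 = €727,600
Enhancement: 50% of €727,600 = €363,800
Enhanced fine: €727,600 + €363,800 = €1,091,400
Cap at €1,948,650: €1,091,400 is within the cap, no reduction.

€1,091,400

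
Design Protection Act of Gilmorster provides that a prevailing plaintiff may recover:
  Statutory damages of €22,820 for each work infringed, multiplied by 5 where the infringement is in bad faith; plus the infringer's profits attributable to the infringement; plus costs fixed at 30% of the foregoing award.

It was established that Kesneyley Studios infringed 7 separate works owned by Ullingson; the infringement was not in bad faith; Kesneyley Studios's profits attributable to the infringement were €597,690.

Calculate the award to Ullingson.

Statutory damages: 7 × €22,820 = €159,740
Infringement not in bad faith: no ×5 enhancement.
Combined award: €159,740 + €597,690 = €757,430
Costs: 30% of €757,430 = €227,229
Award plus costs: €757,430 + €227,229 = €984,659

€984,659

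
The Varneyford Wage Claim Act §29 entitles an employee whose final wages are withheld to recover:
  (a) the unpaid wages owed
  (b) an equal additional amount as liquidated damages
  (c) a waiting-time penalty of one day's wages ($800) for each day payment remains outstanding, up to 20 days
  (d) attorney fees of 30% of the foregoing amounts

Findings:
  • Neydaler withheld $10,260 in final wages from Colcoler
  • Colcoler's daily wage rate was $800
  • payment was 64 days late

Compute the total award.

$47,476

Liquidated damages (equal amount): $10,260
Penalty days: min(64, 20) = 20
Waiting-time penalty: 20 × $800 = $16,000
Subtotal: $10,260 + $10,260 + $16,000 = $36,520
Attorney fees: 30% of $36,520 = $10,956
Total award: $36,520 + $10,956 = $47,476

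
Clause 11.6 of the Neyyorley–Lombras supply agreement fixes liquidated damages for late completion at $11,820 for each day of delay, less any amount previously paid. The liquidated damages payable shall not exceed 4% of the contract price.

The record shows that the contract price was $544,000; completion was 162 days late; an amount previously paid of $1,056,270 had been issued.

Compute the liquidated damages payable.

$21,760

Per-day damages: 162 × $11,820 = $1,914,840
Less amount previously paid: $1,914,840 − $1,056,270 = $858,570
Cap: 4% of $544,000 = $21,760
Cap at $21,760: $858,570 exceeds the cap → $21,760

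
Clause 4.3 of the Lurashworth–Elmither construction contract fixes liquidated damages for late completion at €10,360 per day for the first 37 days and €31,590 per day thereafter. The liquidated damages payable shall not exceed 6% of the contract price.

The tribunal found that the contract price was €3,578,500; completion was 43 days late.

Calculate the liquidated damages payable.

First 37 days: 37 × €10,360 = €383,320
Remaining days: (43 − 37) × €31,590 = €189,540
Accrued per-day damages: €383,320 + €189,540 = €572,860
Cap: 6% of €3,578,500 = €214,710
Cap at €214,710: €572,860 exceeds the cap → €214,710

€214,710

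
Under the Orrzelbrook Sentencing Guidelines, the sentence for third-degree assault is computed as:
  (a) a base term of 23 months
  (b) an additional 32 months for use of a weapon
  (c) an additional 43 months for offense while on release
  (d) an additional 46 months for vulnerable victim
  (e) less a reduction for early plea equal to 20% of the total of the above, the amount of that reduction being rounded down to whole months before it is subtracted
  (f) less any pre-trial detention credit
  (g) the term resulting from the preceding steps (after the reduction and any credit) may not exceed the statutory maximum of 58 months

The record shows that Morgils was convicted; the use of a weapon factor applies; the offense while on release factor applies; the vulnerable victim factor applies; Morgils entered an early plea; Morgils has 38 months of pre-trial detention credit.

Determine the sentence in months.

58 months

Use of a weapon enhancement: +32 months
Offense while on release enhancement: +43 months
Vulnerable victim enhancement: +46 months
Adjusted term: 23 months + 32 months + 43 months + 46 months = 144 months
Early plea reduction: 20% of 144 months = 28 months (rounded down)
After reduction: 144 − 28 = 116 months
Less pre-trial detention credit: 116 months − 38 months = 78 months
Cap at 58 months: 78 months exceeds the cap → 58 months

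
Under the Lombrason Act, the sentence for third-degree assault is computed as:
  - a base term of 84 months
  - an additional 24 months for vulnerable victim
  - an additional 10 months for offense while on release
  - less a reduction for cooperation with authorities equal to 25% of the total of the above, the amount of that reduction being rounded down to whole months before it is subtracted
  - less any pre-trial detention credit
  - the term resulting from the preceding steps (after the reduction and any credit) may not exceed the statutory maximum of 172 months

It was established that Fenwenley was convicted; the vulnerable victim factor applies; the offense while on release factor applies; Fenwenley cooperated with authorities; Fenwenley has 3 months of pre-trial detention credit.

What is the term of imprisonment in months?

Vulnerable victim enhancement: +24 months
Offense while on release enhancement: +10 months
Adjusted term: 84 months + 24 months + 10 months = 118 months
Cooperation with authorities reduction: 25% of 118 months = 29 months (rounded down)
After reduction: 118 − 29 = 89 months
Less pre-trial detention credit: 89 months − 3 months = 86 months
Cap at 172 months: 86 months is within the cap, no reduction.

86 months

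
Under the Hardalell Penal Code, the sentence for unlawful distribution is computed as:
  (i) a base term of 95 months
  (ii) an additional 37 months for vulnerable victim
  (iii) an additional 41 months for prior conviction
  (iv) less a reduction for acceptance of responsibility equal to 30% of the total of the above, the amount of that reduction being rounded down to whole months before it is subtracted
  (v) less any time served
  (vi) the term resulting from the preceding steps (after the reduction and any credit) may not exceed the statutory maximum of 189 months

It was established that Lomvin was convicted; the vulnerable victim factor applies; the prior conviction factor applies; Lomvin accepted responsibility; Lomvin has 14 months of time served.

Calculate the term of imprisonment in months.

Vulnerable victim enhancement: +37 months
Prior conviction enhancement: +41 months
Adjusted term: 95 months + 37 months + 41 months = 173 months
Acceptance of responsibility reduction: 30% of 173 months = 51 months (rounded down)
After reduction: 173 − 51 = 122 months
Less time served: 122 months − 14 months = 108 months
Cap at 189 months: 108 months is within the cap, no reduction.

Sentence: 108 months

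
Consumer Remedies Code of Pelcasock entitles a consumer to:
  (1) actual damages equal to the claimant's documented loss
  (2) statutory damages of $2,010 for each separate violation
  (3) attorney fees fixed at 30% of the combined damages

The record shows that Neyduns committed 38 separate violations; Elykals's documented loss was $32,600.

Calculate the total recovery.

$141,674

Statutory damages: 38 × $2,010 = $76,380
Combined damages: $32,600 + $76,380 = $108,980
Attorney fees: 30% of $108,980 = $32,694
Total recovery: $108,980 + $32,694 = $141,674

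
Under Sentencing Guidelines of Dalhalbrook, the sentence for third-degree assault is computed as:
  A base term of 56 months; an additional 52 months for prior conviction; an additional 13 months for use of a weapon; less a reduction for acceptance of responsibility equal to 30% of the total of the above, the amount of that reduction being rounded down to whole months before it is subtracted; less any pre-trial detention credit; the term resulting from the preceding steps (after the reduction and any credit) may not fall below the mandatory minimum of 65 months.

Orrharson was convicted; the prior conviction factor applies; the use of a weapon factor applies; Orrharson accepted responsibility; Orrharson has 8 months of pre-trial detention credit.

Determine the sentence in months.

Prior conviction enhancement: +52 months
Use of a weapon enhancement: +13 months
Adjusted term: 56 months + 52 months + 13 months = 121 months
Acceptance of responsibility reduction: 30% of 121 months = 36 months (rounded down)
After reduction: 121 − 36 = 85 months
Less pre-trial detention credit: 85 months − 8 months = 77 months
Minimum 65 months: 77 months meets the minimum, no increase.

77 months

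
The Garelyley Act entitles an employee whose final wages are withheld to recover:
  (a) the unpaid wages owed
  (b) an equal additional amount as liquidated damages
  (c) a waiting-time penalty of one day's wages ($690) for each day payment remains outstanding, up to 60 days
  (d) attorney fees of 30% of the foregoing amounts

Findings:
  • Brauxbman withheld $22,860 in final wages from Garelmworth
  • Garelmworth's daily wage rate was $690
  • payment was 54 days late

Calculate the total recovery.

$107,874

Liquidated damages (equal amount): $22,860
Penalty days: min(54, 60) = 54
Waiting-time penalty: 54 × $690 = $37,260
Subtotal: $22,860 + $22,860 + $37,260 = $82,980
Attorney fees: 30% of $82,980 = $24,894
Total award: $82,980 + $24,894 = $107,874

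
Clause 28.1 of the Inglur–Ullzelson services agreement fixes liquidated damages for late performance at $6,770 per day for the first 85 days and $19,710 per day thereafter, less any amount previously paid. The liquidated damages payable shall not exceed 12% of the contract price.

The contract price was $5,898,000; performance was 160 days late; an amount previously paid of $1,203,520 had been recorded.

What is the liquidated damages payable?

$707,760

First 85 days: 85 × $6,770 = $575,450
Remaining days: (160 − 85) × $19,710 = $1,478,250
Accrued per-day damages: $575,450 + $1,478,250 = $2,053,700
Less amount previously paid: $2,053,700 − $1,203,520 = $850,180
Cap: 12% of $5,898,000 = $707,760
Cap at $707,760: $850,180 exceeds the cap → $707,760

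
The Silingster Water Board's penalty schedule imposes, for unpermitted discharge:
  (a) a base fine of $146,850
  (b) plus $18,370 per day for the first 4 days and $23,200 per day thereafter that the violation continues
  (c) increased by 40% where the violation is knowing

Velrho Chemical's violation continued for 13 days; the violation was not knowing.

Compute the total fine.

$429,130

First 4 days: 4 × $18,370 = $73,480
Remaining days: (13 − 4) × $23,200 = $208,800
Per-day component: $73,480 + $208,800 = $282,280
Base plus per-day: $146,850 + $282,280 = $429,130
The violation was not knowing: no 40% increase.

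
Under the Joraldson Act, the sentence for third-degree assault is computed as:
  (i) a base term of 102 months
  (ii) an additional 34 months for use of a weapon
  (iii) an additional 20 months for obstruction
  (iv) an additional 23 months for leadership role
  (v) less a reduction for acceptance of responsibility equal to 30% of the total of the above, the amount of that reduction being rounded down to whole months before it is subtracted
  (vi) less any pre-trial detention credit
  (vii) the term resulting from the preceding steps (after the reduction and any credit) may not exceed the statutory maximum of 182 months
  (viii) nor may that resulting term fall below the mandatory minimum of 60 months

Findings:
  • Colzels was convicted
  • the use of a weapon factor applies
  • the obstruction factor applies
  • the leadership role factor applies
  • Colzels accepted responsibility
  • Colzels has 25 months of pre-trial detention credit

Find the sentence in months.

Use of a weapon enhancement: +34 months
Obstruction enhancement: +20 months
Leadership role enhancement: +23 months
Adjusted term: 102 months + 34 months + 20 months + 23 months = 179 months
Acceptance of responsibility reduction: 30% of 179 months = 53 months (rounded down)
After reduction: 179 − 53 = 126 months
Less pre-trial detention credit: 126 months − 25 months = 101 months
Cap at 182 months: 101 months is within the cap, no reduction.
Minimum 60 months: 101 months meets the minimum, no increase.

101 months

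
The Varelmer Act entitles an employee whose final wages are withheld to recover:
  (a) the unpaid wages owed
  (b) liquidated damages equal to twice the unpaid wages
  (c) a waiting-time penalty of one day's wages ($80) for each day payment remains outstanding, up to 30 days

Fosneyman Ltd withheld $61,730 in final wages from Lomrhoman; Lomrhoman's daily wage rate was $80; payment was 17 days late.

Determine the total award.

Doubled: 2 × $61,730 = $123,460
Penalty days: min(17, 30) = 17
Waiting-time penalty: 17 × $80 = $1,360
Total award: $61,730 + $123,460 + $1,360 = $186,550

$186,550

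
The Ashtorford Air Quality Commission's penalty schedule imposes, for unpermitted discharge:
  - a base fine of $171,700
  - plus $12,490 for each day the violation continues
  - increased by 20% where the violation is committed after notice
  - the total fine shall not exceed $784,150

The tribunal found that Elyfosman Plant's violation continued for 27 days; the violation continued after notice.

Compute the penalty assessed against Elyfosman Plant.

Per-day component: 27 × $12,490 = $337,230
Base plus per-day: $171,700 + $337,230 = $508,930
Enhancement: 20% of $508,930 = $101,786
Enhanced fine: $508,930 + $101,786 = $610,716
Cap at $784,150: $610,716 is within the cap, no reduction.

$610,716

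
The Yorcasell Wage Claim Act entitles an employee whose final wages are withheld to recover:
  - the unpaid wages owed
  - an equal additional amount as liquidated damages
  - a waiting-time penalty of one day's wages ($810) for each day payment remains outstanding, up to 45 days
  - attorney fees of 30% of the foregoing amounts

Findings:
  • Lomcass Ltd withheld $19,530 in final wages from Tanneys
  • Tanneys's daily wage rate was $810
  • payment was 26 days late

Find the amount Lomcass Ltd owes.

$78,156

Liquidated damages (equal amount): $19,530
Penalty days: min(26, 45) = 26
Waiting-time penalty: 26 × $810 = $21,060
Subtotal: $19,530 + $19,530 + $21,060 = $60,120
Attorney fees: 30% of $60,120 = $18,036
Total award: $60,120 + $18,036 = $78,156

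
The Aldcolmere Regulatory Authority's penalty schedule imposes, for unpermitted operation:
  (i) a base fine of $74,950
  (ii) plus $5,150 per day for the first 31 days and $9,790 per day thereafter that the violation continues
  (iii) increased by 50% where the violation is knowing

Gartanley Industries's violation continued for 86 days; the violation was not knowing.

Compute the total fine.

First 31 days: 31 × $5,150 = $159,650
Remaining days: (86 − 31) × $9,790 = $538,450
Per-day component: $159,650 + $538,450 = $698,100
Base plus per-day: $74,950 + $698,100 = $773,050
The violation was not knowing: no 50% increase.

$773,050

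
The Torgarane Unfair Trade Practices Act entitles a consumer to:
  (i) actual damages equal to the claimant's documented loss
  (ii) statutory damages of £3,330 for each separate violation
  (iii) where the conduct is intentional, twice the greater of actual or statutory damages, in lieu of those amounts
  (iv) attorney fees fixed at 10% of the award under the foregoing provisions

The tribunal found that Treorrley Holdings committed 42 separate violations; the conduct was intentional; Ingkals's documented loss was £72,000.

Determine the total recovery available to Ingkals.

Statutory damages: 42 × £3,330 = £139,860
Greater of actual damages (£72,000) or statutory damages (£139,860): £139,860
Doubled: 2 × £139,860 = £279,720
Attorney fees: 10% of £279,720 = £27,972
Total recovery: £279,720 + £27,972 = £307,692

£307,692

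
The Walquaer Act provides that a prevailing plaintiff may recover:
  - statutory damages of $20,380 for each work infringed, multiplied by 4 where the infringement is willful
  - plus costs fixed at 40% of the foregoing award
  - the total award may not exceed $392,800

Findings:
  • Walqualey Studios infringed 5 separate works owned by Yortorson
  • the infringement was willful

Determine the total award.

$392,800

Statutory damages: 5 × $20,380 = $101,900
Multiplied by 4: 4 × $101,900 = $407,600
Costs: 40% of $407,600 = $163,040
Award plus costs: $407,600 + $163,040 = $570,640
Cap at $392,800: $570,640 exceeds the cap → $392,800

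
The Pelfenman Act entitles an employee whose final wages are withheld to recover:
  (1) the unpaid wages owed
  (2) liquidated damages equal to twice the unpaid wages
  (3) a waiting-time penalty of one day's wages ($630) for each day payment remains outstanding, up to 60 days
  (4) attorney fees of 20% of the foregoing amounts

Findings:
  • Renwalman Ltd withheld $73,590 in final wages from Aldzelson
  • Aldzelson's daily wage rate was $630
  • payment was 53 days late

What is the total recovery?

$304,992

Doubled: 2 × $73,590 = $147,180
Penalty days: min(53, 60) = 53
Waiting-time penalty: 53 × $630 = $33,390
Subtotal: $73,590 + $147,180 + $33,390 = $254,160
Attorney fees: 20% of $254,160 = $50,832
Total award: $254,160 + $50,832 = $304,992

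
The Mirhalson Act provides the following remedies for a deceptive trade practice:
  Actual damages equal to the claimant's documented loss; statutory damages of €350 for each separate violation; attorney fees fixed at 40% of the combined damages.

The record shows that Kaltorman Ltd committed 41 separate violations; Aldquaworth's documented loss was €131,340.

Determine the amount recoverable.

Statutory damages: 41 × €350 = €14,350
Combined damages: €131,340 + €14,350 = €145,690
Attorney fees: 40% of €145,690 = €58,276
Total recovery: €145,690 + €58,276 = €203,966

€203,966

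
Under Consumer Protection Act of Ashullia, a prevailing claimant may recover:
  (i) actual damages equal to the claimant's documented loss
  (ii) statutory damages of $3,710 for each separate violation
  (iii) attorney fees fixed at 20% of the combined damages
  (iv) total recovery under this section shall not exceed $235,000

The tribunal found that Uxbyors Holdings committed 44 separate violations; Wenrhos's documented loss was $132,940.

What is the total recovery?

Statutory damages: 44 × $3,710 = $163,240
Combined damages: $132,940 + $163,240 = $296,180
Attorney fees: 20% of $296,180 = $59,236
Total before cap: $296,180 + $59,236 = $355,416
Cap at $235,000: $355,416 exceeds the cap → $235,000

$235,000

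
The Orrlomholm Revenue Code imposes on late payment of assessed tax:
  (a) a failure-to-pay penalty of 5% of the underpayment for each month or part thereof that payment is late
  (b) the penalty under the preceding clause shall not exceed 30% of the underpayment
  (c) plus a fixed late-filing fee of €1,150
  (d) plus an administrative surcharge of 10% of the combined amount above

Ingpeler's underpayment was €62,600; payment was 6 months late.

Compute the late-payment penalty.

€21,923

Accrued rate: 5% × 6 = 30%, capped at 30% → 30%
Failure-to-pay penalty: 30% of €62,600 = €18,780
Penalty before surcharge: €18,780 + €1,150 = €19,930
Administrative surcharge: 10% of €19,930 = €1,993
Total penalty: €19,930 + €1,993 = €21,923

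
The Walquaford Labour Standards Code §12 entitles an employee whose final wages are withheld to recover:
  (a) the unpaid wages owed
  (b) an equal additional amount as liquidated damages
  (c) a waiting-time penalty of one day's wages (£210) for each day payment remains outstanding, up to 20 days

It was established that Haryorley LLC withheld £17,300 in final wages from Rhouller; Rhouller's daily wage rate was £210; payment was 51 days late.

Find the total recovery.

Liquidated damages (equal amount): £17,300
Penalty days: min(51, 20) = 20
Waiting-time penalty: 20 × £210 = £4,200
Total award: £17,300 + £17,300 + £4,200 = £38,800

£38,800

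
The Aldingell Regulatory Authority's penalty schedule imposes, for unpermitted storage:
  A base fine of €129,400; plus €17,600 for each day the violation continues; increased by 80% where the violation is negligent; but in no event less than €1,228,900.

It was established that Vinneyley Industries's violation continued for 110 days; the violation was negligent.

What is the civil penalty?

€3,717,720

Per-day component: 110 × €17,600 = €1,936,000
Base plus per-day: €129,400 + €1,936,000 = €2,065,400
Enhancement: 80% of €2,065,400 = €1,652,320
Enhanced fine: €2,065,400 + €1,652,320 = €3,717,720
Minimum €1,228,900: €3,717,720 meets the minimum, no increase.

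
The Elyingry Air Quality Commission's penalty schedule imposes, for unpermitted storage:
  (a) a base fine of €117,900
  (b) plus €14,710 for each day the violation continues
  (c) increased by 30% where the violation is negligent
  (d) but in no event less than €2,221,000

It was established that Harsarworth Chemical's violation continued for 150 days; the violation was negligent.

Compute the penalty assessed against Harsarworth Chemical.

€3,021,720

Per-day component: 150 × €14,710 = €2,206,500
Base plus per-day: €117,900 + €2,206,500 = €2,324,400
Enhancement: 30% of €2,324,400 = €697,320
Enhanced fine: €2,324,400 + €697,320 = €3,021,720
Minimum €2,221,000: €3,021,720 meets the minimum, no increase.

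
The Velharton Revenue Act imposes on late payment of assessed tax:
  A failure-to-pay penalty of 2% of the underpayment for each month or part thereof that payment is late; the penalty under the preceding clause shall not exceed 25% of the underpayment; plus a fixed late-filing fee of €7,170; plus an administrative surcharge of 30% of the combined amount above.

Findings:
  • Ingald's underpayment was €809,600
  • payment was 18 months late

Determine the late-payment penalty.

Accrued rate: 2% × 18 = 36%, capped at 25% → 25%
Failure-to-pay penalty: 25% of €809,600 = €202,400
Penalty before surcharge: €202,400 + €7,170 = €209,570
Administrative surcharge: 30% of €209,570 = €62,871
Total penalty: €209,570 + €62,871 = €272,441

Penalty: €272,441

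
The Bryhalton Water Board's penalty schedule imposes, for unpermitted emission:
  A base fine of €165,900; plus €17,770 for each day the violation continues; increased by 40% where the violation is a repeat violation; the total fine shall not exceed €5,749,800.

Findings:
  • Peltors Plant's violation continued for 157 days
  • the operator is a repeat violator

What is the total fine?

Civil penalty: €4,138,106

Per-day component: 157 × €17,770 = €2,789,890
Base plus per-day: €165,900 + €2,789,890 = €2,955,790
Enhancement: 40% of €2,955,790 = €1,182,316
Enhanced fine: €2,955,790 + €1,182,316 = €4,138,106
Cap at €5,749,800: €4,138,106 is within the cap, no reduction.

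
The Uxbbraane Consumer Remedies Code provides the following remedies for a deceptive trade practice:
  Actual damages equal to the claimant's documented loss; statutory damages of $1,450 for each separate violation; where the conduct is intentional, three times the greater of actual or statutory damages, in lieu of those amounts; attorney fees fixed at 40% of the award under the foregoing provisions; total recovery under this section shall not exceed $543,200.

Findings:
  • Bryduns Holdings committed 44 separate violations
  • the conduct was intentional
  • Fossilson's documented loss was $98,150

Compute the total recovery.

Statutory damages: 44 × $1,450 = $63,800
Greater of actual damages ($98,150) or statutory damages ($63,800): $98,150
Trebled: 3 × $98,150 = $294,450
Attorney fees: 40% of $294,450 = $117,780
Total before cap: $294,450 + $117,780 = $412,230
Cap at $543,200: $412,230 is within the cap, no reduction.

$412,230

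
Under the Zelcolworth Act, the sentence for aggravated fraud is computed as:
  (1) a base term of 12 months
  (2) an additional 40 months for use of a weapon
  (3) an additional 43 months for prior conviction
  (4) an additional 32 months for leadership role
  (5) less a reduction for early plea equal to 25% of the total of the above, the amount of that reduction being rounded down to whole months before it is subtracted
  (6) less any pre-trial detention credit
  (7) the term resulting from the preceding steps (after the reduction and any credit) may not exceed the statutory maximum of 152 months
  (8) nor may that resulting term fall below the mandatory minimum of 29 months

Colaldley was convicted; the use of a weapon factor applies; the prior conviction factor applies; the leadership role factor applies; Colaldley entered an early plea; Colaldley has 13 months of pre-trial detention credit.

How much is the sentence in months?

83 months

Use of a weapon enhancement: +40 months
Prior conviction enhancement: +43 months
Leadership role enhancement: +32 months
Adjusted term: 12 months + 40 months + 43 months + 32 months = 127 months
Early plea reduction: 25% of 127 months = 31 months (rounded down)
After reduction: 127 − 31 = 96 months
Less pre-trial detention credit: 96 months − 13 months = 83 months
Cap at 152 months: 83 months is within the cap, no reduction.
Minimum 29 months: 83 months meets the minimum, no increase.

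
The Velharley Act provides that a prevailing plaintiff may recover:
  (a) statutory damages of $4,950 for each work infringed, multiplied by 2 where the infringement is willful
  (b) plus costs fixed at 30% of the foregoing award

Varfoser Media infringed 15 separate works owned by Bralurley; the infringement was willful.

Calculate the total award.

Statutory damages: 15 × $4,950 = $74,250
Doubled: 2 × $74,250 = $148,500
Costs: 30% of $148,500 = $44,550
Award plus costs: $148,500 + $44,550 = $193,050

Award: $193,050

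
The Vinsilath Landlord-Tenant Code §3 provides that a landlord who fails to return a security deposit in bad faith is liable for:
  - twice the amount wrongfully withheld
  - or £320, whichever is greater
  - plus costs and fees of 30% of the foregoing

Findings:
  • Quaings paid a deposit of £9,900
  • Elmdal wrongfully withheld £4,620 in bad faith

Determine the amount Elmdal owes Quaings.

£12,012

Doubled: 2 × £4,620 = £9,240
Minimum £320: £9,240 meets the minimum, no increase.
Costs and fees: 30% of £9,240 = £2,772
Total recovery: £9,240 + £2,772 = £12,012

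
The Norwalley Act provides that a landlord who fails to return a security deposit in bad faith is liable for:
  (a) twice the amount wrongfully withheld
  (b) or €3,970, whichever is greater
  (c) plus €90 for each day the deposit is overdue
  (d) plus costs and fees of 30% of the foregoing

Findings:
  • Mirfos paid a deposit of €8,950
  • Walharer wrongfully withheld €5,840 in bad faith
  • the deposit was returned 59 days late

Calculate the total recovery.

€22,087

Doubled: 2 × €5,840 = €11,680
Minimum €3,970: €11,680 meets the minimum, no increase.
Late-return penalty: 59 × €90 = €5,310
Damages plus late penalty: €11,680 + €5,310 = €16,990
Costs and fees: 30% of €16,990 = €5,097
Total recovery: €16,990 + €5,097 = €22,087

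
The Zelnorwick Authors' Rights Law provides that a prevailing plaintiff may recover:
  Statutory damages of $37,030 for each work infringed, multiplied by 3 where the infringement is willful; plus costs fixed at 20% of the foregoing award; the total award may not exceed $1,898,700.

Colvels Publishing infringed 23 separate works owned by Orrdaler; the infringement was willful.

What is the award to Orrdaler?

$1,898,700

Statutory damages: 23 × $37,030 = $851,690
Trebled: 3 × $851,690 = $2,555,070
Costs: 20% of $2,555,070 = $511,014
Award plus costs: $2,555,070 + $511,014 = $3,066,084
Cap at $1,898,700: $3,066,084 exceeds the cap → $1,898,700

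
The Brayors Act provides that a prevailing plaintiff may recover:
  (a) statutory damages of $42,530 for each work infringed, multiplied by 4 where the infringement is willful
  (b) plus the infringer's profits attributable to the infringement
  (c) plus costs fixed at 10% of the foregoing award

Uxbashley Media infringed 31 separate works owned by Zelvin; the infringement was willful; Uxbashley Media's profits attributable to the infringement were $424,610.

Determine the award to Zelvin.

Statutory damages: 31 × $42,530 = $1,318,430
Multiplied by 4: 4 × $1,318,430 = $5,273,720
Combined award: $5,273,720 + $424,610 = $5,698,330
Costs: 10% of $5,698,330 = $569,833
Award plus costs: $5,698,330 + $569,833 = $6,268,163

$6,268,163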